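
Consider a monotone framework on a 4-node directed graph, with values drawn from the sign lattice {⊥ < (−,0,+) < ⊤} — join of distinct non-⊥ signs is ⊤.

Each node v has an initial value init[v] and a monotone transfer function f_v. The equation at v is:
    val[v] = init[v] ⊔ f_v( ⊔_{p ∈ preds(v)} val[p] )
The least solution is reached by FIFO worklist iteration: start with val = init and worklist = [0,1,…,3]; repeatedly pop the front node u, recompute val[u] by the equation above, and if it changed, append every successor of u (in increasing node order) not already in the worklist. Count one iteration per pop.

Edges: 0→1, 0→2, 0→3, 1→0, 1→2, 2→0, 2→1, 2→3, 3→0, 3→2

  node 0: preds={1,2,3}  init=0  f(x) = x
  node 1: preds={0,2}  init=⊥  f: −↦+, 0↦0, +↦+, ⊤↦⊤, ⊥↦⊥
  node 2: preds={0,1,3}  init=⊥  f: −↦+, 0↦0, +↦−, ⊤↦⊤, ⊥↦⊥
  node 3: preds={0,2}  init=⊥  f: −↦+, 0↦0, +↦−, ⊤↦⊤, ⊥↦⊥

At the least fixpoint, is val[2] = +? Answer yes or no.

Iteration log — 7 steps:
  step 1. node 0  ⊔preds=⊥  new=0  stable
  step 2. node 1  ⊔preds=0  new=0  old=⊥  +wl: 0
  step 3. node 2  ⊔preds=0  new=0  old=⊥  +wl: 1
  step 4. node 3  ⊔preds=0  new=0  old=⊥  +wl: 2
  step 5. node 0  ⊔preds=0  new=0  stable
  step 6. node 1  ⊔preds=0  new=0  stable
  step 7. node 2  ⊔preds=0  new=0  stable

Least fixpoint reached:
  node 0: 0
  node 1: 0
  node 2: 0
  node 3: 0

no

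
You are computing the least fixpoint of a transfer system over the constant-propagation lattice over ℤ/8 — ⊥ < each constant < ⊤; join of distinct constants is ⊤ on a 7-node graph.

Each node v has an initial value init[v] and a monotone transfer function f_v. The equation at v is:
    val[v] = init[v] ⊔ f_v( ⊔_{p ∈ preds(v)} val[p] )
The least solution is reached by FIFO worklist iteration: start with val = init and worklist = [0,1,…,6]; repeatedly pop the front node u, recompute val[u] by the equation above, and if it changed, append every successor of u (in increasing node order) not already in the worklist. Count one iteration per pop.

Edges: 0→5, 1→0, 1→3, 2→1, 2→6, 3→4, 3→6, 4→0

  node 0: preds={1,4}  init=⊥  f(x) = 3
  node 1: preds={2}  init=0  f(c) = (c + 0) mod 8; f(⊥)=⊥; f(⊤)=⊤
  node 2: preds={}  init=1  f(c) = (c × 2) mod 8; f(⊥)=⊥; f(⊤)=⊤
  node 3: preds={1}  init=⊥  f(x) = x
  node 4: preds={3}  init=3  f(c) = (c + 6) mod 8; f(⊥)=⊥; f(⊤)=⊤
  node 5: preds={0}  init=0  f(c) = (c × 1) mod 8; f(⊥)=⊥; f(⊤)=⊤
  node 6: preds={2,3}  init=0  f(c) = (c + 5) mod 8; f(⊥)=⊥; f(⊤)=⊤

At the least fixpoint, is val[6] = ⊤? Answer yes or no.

yes

Worklist (8 pops):
  #1 pop 0: in=⊤ → 3 (was ⊥); enqueue []
  #2 pop 1: in=1 → ⊤ (was 0); enqueue [0]
  #3 pop 2: in=⊥ → 1 (no change)
  #4 pop 3: in=⊤ → ⊤ (was ⊥); enqueue []
  #5 pop 4: in=⊤ → ⊤ (was 3); enqueue []
  #6 pop 5: in=3 → ⊤ (was 0); enqueue []
  #7 pop 6: in=⊤ → ⊤ (was 0); enqueue []
  #8 pop 0: in=⊤ → 3 (no change)

Fixpoint:
  val[0] = 3
  val[1] = ⊤
  val[2] = 1
  val[3] = ⊤
  val[4] = ⊤
  val[5] = ⊤
  val[6] = ⊤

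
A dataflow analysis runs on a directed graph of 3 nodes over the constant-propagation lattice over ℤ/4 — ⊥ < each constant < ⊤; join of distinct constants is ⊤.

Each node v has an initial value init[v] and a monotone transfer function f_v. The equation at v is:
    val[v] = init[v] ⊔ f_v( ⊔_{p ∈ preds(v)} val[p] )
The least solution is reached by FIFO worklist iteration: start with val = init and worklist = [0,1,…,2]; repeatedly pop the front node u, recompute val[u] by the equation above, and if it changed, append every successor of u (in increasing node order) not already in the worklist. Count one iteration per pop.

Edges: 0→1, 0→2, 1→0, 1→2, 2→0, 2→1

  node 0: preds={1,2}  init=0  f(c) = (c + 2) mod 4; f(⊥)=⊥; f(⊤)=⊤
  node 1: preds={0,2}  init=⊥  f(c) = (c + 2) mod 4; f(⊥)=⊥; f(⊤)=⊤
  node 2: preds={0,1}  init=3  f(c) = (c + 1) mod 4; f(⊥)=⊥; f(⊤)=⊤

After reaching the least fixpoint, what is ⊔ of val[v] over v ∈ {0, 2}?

Iteration log — 5 steps:
  step 1. node 0  ⊔preds=3  new=⊤  old=0  +wl: 
  step 2. node 1  ⊔preds=⊤  new=⊤  old=⊥  +wl: 0
  step 3. node 2  ⊔preds=⊤  new=⊤  old=3  +wl: 1
  step 4. node 0  ⊔preds=⊤  new=⊤  stable
  step 5. node 1  ⊔preds=⊤  new=⊤  stable

Least fixpoint reached:
  node 0: ⊤
  node 1: ⊤
  node 2: ⊤

⊤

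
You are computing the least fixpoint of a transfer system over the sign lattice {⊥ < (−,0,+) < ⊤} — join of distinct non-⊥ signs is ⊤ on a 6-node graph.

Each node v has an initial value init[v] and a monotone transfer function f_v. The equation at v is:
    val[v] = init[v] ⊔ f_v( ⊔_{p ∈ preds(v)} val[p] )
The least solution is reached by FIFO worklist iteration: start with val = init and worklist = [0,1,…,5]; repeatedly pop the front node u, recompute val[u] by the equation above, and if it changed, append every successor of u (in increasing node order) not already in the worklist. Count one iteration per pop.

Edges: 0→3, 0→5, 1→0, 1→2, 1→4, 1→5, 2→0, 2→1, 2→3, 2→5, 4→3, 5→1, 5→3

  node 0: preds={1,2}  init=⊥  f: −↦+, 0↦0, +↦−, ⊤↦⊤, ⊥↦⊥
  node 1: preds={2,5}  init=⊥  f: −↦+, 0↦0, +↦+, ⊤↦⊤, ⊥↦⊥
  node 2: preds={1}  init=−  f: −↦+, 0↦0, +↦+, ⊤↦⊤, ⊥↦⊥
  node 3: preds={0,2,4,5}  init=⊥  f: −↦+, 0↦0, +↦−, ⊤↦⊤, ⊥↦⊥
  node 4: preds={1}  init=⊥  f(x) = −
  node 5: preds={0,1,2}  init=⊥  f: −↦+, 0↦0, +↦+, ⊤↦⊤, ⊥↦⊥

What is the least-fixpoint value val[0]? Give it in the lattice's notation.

Iteration log — 13 steps:
  step 1. node 0  ⊔preds=−  new=+  old=⊥  +wl: 
  step 2. node 1  ⊔preds=−  new=+  old=⊥  +wl: 0
  step 3. node 2  ⊔preds=+  new=⊤  old=−  +wl: 1
  step 4. node 3  ⊔preds=⊤  new=⊤  old=⊥  +wl: 
  step 5. node 4  ⊔preds=+  new=−  old=⊥  +wl: 3
  step 6. node 5  ⊔preds=⊤  new=⊤  old=⊥  +wl: 
  step 7. node 0  ⊔preds=⊤  new=⊤  old=+  +wl: 5
  step 8. node 1  ⊔preds=⊤  new=⊤  old=+  +wl: 0,2,4
  step 9. node 3  ⊔preds=⊤  new=⊤  stable
  step 10. node 5  ⊔preds=⊤  new=⊤  stable
  step 11. node 0  ⊔preds=⊤  new=⊤  stable
  step 12. node 2  ⊔preds=⊤  new=⊤  stable
  step 13. node 4  ⊔preds=⊤  new=−  stable

Least fixpoint reached:
  node 0: ⊤
  node 1: ⊤
  node 2: ⊤
  node 3: ⊤
  node 4: −
  node 5: ⊤

⊤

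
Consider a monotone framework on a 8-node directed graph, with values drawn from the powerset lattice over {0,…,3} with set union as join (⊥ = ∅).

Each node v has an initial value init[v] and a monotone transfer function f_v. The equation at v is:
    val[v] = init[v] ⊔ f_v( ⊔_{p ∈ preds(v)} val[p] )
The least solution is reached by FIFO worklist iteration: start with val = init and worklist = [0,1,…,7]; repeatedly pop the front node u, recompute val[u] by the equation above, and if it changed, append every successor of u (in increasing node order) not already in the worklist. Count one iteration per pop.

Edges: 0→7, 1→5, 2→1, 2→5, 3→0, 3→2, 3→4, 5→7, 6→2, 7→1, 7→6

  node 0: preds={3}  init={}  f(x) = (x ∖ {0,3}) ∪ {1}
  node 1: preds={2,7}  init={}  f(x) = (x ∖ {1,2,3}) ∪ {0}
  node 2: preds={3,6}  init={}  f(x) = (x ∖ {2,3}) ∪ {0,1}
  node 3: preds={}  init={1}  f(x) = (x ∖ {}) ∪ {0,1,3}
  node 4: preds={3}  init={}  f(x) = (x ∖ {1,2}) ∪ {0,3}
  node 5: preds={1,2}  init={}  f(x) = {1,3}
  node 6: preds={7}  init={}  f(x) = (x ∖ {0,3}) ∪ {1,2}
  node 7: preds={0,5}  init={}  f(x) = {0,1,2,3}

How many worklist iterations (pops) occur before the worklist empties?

Worklist (12 pops):
  #1 pop 0: in={1} → {1} (was {}); enqueue []
  #2 pop 1: in={} → {0} (was {}); enqueue []
  #3 pop 2: in={1} → {0,1} (was {}); enqueue [1]
  #4 pop 3: in={} → {0,1,3} (was {1}); enqueue [0,2]
  #5 pop 4: in={0,1,3} → {0,3} (was {}); enqueue []
  #6 pop 5: in={0,1} → {1,3} (was {}); enqueue []
  #7 pop 6: in={} → {1,2} (was {}); enqueue []
  #8 pop 7: in={1,3} → {0,1,2,3} (was {}); enqueue [6]
  #9 pop 1: in={0,1,2,3} → {0} (no change)
  #10 pop 0: in={0,1,3} → {1} (no change)
  #11 pop 2: in={0,1,2,3} → {0,1} (no change)
  #12 pop 6: in={0,1,2,3} → {1,2} (no change)

Fixpoint:
  val[0] = {1}
  val[1] = {0}
  val[2] = {0,1}
  val[3] = {0,1,3}
  val[4] = {0,3}
  val[5] = {1,3}
  val[6] = {1,2}
  val[7] = {0,1,2,3}

12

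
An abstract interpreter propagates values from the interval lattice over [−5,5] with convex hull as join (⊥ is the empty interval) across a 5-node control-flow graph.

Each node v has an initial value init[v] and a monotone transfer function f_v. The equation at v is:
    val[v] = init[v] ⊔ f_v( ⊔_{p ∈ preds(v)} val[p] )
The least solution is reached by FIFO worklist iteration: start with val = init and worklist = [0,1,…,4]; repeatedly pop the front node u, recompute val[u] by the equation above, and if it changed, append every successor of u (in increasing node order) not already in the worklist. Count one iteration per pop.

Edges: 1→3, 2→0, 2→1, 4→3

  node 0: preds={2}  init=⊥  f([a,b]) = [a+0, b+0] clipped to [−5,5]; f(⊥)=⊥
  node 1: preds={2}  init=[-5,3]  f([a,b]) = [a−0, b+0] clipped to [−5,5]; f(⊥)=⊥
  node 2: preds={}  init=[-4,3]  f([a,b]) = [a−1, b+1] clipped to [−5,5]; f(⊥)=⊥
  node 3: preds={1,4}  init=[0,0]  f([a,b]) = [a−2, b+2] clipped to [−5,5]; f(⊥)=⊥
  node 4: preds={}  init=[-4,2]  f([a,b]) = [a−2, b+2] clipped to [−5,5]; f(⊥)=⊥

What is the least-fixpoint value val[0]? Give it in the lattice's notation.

[-4,3]

Iteration log — 5 steps:
  step 1. node 0  ⊔preds=[-4,3]  new=[-4,3]  old=⊥  +wl: 
  step 2. node 1  ⊔preds=[-4,3]  new=[-5,3]  stable
  step 3. node 2  ⊔preds=⊥  new=[-4,3]  stable
  step 4. node 3  ⊔preds=[-5,3]  new=[-5,5]  old=[0,0]  +wl: 
  step 5. node 4  ⊔preds=⊥  new=[-4,2]  stable

Least fixpoint reached:
  node 0: [-4,3]
  node 1: [-5,3]
  node 2: [-4,3]
  node 3: [-5,5]
  node 4: [-4,2]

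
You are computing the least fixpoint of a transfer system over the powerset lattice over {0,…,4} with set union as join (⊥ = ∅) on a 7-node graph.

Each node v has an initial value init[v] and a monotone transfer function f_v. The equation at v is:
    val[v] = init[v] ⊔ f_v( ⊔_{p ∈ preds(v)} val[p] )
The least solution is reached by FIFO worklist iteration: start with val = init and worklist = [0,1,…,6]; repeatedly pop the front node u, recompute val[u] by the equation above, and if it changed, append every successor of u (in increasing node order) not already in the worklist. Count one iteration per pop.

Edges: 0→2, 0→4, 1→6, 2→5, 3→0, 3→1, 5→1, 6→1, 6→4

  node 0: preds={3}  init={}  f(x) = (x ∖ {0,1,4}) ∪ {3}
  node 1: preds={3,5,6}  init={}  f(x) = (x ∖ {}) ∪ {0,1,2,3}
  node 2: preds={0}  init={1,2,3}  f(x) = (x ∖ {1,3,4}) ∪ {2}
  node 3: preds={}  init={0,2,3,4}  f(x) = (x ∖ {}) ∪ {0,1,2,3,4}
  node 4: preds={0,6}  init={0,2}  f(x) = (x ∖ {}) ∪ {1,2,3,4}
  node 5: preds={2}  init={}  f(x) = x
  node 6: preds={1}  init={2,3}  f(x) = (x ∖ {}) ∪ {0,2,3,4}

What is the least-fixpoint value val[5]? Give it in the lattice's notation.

{1,2,3}

Worklist (10 pops):
  #1 pop 0: in={0,2,3,4} → {2,3} (was {}); enqueue []
  #2 pop 1: in={0,2,3,4} → {0,1,2,3,4} (was {}); enqueue []
  #3 pop 2: in={2,3} → {1,2,3} (no change)
  #4 pop 3: in={} → {0,1,2,3,4} (was {0,2,3,4}); enqueue [0,1]
  #5 pop 4: in={2,3} → {0,1,2,3,4} (was {0,2}); enqueue []
  #6 pop 5: in={1,2,3} → {1,2,3} (was {}); enqueue []
  #7 pop 6: in={0,1,2,3,4} → {0,1,2,3,4} (was {2,3}); enqueue [4]
  #8 pop 0: in={0,1,2,3,4} → {2,3} (no change)
  #9 pop 1: in={0,1,2,3,4} → {0,1,2,3,4} (no change)
  #10 pop 4: in={0,1,2,3,4} → {0,1,2,3,4} (no change)

Fixpoint:
  val[0] = {2,3}
  val[1] = {0,1,2,3,4}
  val[2] = {1,2,3}
  val[3] = {0,1,2,3,4}
  val[4] = {0,1,2,3,4}
  val[5] = {1,2,3}
  val[6] = {0,1,2,3,4}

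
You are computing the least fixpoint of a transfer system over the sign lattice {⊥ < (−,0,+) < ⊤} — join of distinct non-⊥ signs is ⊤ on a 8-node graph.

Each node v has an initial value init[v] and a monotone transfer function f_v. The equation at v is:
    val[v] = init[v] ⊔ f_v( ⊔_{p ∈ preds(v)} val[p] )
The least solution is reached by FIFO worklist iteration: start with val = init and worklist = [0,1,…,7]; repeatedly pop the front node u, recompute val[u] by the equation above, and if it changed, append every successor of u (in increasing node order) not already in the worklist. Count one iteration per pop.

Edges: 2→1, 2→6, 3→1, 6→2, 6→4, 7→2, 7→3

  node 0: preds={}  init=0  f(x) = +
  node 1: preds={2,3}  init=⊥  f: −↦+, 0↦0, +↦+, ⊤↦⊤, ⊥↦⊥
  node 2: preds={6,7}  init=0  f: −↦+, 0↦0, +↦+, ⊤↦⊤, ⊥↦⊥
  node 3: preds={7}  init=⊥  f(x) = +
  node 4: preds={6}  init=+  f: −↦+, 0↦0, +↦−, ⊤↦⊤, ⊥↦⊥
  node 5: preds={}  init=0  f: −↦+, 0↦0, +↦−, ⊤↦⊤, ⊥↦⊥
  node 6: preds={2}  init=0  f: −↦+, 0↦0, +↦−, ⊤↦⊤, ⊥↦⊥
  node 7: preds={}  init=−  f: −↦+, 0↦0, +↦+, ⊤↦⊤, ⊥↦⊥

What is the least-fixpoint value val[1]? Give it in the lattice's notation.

⊤

Worklist (11 pops):
  #1 pop 0: in=⊥ → ⊤ (was 0); enqueue []
  #2 pop 1: in=0 → 0 (was ⊥); enqueue []
  #3 pop 2: in=⊤ → ⊤ (was 0); enqueue [1]
  #4 pop 3: in=− → + (was ⊥); enqueue []
  #5 pop 4: in=0 → ⊤ (was +); enqueue []
  #6 pop 5: in=⊥ → 0 (no change)
  #7 pop 6: in=⊤ → ⊤ (was 0); enqueue [2,4]
  #8 pop 7: in=⊥ → − (no change)
  #9 pop 1: in=⊤ → ⊤ (was 0); enqueue []
  #10 pop 2: in=⊤ → ⊤ (no change)
  #11 pop 4: in=⊤ → ⊤ (no change)

Fixpoint:
  val[0] = ⊤
  val[1] = ⊤
  val[2] = ⊤
  val[3] = +
  val[4] = ⊤
  val[5] = 0
  val[6] = ⊤
  val[7] = −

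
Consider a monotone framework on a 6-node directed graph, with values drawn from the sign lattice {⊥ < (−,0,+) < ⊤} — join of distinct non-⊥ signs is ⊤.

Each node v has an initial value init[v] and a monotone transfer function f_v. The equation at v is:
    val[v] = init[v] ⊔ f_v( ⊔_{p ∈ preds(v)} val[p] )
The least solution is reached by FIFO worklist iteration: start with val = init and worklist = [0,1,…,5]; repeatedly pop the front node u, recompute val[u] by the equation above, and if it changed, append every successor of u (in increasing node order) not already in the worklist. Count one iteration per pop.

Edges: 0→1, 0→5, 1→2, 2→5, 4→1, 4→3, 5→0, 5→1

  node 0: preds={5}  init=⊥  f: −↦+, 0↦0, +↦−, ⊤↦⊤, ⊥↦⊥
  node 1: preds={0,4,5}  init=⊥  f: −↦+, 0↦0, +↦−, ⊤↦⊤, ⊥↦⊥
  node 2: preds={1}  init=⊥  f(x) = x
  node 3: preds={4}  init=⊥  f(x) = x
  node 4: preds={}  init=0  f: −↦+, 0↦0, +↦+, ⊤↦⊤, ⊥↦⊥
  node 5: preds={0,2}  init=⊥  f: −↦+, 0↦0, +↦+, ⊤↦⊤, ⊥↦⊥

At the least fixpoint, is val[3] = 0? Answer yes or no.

Trace (9 dequeues):
  [1] u=0 | in ⊥ | out ⊥ | ==
  [2] u=1 | in 0 | out 0 | prev ⊥ | push {}
  [3] u=2 | in 0 | out 0 | prev ⊥ | push {}
  [4] u=3 | in 0 | out 0 | prev ⊥ | push {}
  [5] u=4 | in ⊥ | out 0 | ==
  [6] u=5 | in 0 | out 0 | prev ⊥ | push {0,1}
  [7] u=0 | in 0 | out 0 | prev ⊥ | push {5}
  [8] u=1 | in 0 | out 0 | ==
  [9] u=5 | in 0 | out 0 | ==

Converged values:
  [0] 0
  [1] 0
  [2] 0
  [3] 0
  [4] 0
  [5] 0

yes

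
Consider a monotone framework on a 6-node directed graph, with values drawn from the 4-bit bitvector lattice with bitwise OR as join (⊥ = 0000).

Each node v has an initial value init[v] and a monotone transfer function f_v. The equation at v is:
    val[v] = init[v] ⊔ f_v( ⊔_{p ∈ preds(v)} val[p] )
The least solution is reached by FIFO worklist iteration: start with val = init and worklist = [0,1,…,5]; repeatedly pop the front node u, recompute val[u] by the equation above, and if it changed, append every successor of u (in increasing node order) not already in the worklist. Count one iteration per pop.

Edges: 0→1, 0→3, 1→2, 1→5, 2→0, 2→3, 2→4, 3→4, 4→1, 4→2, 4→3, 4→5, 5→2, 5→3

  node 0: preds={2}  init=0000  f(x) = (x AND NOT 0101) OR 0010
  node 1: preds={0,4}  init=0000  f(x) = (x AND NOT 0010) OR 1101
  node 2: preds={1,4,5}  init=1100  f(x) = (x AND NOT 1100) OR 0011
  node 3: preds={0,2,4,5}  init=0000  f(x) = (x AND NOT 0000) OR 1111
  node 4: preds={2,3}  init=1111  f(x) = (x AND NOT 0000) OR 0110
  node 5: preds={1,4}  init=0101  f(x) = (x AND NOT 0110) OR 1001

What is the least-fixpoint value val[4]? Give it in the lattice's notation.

Worklist (9 pops):
  #1 pop 0: in=1100 → 1010 (was 0000); enqueue []
  #2 pop 1: in=1111 → 1101 (was 0000); enqueue []
  #3 pop 2: in=1111 → 1111 (was 1100); enqueue [0]
  #4 pop 3: in=1111 → 1111 (was 0000); enqueue []
  #5 pop 4: in=1111 → 1111 (no change)
  #6 pop 5: in=1111 → 1101 (was 0101); enqueue [2,3]
  #7 pop 0: in=1111 → 1010 (no change)
  #8 pop 2: in=1111 → 1111 (no change)
  #9 pop 3: in=1111 → 1111 (no change)

Fixpoint:
  val[0] = 1010
  val[1] = 1101
  val[2] = 1111
  val[3] = 1111
  val[4] = 1111
  val[5] = 1101

1111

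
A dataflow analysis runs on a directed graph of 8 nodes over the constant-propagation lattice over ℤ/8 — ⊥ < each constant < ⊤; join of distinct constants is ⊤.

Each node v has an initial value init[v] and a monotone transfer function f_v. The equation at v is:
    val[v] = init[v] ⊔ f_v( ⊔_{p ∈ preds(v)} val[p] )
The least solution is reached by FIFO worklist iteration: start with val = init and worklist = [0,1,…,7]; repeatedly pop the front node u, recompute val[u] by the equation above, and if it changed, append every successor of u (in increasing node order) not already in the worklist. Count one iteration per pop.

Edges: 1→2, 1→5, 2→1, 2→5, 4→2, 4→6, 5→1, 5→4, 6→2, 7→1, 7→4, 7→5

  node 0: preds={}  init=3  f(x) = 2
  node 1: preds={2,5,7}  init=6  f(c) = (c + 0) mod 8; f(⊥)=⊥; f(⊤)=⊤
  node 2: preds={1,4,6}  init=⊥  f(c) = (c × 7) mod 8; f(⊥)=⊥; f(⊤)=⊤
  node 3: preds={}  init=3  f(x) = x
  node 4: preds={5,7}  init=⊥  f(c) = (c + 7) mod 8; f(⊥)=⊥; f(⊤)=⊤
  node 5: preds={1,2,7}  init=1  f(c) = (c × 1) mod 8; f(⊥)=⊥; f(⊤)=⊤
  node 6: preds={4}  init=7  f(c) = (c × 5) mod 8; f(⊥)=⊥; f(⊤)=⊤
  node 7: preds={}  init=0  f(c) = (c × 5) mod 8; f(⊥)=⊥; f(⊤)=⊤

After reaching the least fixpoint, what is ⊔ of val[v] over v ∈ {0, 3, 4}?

⊤

Trace (11 dequeues):
  [1] u=0 | in ⊥ | out ⊤ | prev 3 | push {}
  [2] u=1 | in ⊤ | out ⊤ | prev 6 | push {}
  [3] u=2 | in ⊤ | out ⊤ | prev ⊥ | push {1}
  [4] u=3 | in ⊥ | out 3 | ==
  [5] u=4 | in ⊤ | out ⊤ | prev ⊥ | push {2}
  [6] u=5 | in ⊤ | out ⊤ | prev 1 | push {4}
  [7] u=6 | in ⊤ | out ⊤ | prev 7 | push {}
  [8] u=7 | in ⊥ | out 0 | ==
  [9] u=1 | in ⊤ | out ⊤ | ==
  [10] u=2 | in ⊤ | out ⊤ | ==
  [11] u=4 | in ⊤ | out ⊤ | ==

Converged values:
  [0] ⊤
  [1] ⊤
  [2] ⊤
  [3] 3
  [4] ⊤
  [5] ⊤
  [6] ⊤
  [7] 0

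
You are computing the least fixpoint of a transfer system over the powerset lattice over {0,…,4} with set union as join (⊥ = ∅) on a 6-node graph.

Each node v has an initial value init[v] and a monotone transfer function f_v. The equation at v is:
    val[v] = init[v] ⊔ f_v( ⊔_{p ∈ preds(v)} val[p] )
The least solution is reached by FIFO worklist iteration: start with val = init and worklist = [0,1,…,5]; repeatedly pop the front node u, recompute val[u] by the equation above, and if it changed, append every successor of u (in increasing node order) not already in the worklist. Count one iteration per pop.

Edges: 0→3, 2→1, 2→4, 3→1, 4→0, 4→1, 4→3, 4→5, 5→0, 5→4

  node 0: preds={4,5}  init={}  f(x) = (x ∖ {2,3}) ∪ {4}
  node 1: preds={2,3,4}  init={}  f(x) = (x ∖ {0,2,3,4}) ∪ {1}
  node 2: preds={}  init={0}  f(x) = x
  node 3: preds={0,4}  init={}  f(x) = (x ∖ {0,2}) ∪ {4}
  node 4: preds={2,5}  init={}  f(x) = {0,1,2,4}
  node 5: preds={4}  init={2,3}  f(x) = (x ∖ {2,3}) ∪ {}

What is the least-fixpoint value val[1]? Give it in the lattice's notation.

Worklist (11 pops):
  #1 pop 0: in={2,3} → {4} (was {}); enqueue []
  #2 pop 1: in={0} → {1} (was {}); enqueue []
  #3 pop 2: in={} → {0} (no change)
  #4 pop 3: in={4} → {4} (was {}); enqueue [1]
  #5 pop 4: in={0,2,3} → {0,1,2,4} (was {}); enqueue [0,3]
  #6 pop 5: in={0,1,2,4} → {0,1,2,3,4} (was {2,3}); enqueue [4]
  #7 pop 1: in={0,1,2,4} → {1} (no change)
  #8 pop 0: in={0,1,2,3,4} → {0,1,4} (was {4}); enqueue []
  #9 pop 3: in={0,1,2,4} → {1,4} (was {4}); enqueue [1]
  #10 pop 4: in={0,1,2,3,4} → {0,1,2,4} (no change)
  #11 pop 1: in={0,1,2,4} → {1} (no change)

Fixpoint:
  val[0] = {0,1,4}
  val[1] = {1}
  val[2] = {0}
  val[3] = {1,4}
  val[4] = {0,1,2,4}
  val[5] = {0,1,2,3,4}

{1}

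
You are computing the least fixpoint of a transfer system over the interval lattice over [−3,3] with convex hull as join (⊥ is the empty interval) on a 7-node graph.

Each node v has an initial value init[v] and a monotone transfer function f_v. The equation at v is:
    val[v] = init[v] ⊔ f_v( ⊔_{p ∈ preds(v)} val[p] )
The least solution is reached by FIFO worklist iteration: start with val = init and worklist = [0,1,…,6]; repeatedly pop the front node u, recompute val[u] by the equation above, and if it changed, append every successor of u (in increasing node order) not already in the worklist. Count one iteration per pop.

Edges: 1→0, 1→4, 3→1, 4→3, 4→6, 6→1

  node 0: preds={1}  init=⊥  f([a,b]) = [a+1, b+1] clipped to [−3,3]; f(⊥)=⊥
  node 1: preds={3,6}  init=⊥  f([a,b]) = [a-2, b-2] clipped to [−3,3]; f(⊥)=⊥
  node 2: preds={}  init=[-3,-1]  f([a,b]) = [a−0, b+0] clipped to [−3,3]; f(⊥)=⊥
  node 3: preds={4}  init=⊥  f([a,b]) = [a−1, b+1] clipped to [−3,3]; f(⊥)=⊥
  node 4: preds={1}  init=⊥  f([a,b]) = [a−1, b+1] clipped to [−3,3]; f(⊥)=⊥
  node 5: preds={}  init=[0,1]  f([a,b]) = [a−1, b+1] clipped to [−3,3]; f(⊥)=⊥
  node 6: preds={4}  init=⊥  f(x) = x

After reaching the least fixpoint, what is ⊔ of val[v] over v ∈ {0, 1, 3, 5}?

Trace (7 dequeues):
  [1] u=0 | in ⊥ | out ⊥ | ==
  [2] u=1 | in ⊥ | out ⊥ | ==
  [3] u=2 | in ⊥ | out [-3,-1] | ==
  [4] u=3 | in ⊥ | out ⊥ | ==
  [5] u=4 | in ⊥ | out ⊥ | ==
  [6] u=5 | in ⊥ | out [0,1] | ==
  [7] u=6 | in ⊥ | out ⊥ | ==

Converged values:
  [0] ⊥
  [1] ⊥
  [2] [-3,-1]
  [3] ⊥
  [4] ⊥
  [5] [0,1]
  [6] ⊥

[0,1]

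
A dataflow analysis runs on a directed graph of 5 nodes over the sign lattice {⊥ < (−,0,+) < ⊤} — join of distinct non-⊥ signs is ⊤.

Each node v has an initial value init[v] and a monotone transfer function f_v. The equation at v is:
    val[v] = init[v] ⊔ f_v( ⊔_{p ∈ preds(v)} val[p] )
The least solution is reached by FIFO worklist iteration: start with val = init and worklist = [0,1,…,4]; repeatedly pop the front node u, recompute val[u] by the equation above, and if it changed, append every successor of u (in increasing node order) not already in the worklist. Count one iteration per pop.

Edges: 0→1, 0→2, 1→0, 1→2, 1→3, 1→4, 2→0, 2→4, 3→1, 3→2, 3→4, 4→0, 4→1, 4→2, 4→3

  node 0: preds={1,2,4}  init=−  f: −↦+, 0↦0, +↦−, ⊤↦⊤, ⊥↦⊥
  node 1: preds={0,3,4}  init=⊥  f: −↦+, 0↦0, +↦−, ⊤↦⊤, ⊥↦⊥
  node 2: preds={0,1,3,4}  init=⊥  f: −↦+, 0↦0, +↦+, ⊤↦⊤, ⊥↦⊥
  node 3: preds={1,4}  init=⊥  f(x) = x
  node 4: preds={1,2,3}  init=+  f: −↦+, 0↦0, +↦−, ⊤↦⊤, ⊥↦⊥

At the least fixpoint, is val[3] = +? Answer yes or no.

Trace (9 dequeues):
  [1] u=0 | in + | out − | ==
  [2] u=1 | in ⊤ | out ⊤ | prev ⊥ | push {0}
  [3] u=2 | in ⊤ | out ⊤ | prev ⊥ | push {}
  [4] u=3 | in ⊤ | out ⊤ | prev ⊥ | push {1,2}
  [5] u=4 | in ⊤ | out ⊤ | prev + | push {3}
  [6] u=0 | in ⊤ | out ⊤ | prev − | push {}
  [7] u=1 | in ⊤ | out ⊤ | ==
  [8] u=2 | in ⊤ | out ⊤ | ==
  [9] u=3 | in ⊤ | out ⊤ | ==

Converged values:
  [0] ⊤
  [1] ⊤
  [2] ⊤
  [3] ⊤
  [4] ⊤

no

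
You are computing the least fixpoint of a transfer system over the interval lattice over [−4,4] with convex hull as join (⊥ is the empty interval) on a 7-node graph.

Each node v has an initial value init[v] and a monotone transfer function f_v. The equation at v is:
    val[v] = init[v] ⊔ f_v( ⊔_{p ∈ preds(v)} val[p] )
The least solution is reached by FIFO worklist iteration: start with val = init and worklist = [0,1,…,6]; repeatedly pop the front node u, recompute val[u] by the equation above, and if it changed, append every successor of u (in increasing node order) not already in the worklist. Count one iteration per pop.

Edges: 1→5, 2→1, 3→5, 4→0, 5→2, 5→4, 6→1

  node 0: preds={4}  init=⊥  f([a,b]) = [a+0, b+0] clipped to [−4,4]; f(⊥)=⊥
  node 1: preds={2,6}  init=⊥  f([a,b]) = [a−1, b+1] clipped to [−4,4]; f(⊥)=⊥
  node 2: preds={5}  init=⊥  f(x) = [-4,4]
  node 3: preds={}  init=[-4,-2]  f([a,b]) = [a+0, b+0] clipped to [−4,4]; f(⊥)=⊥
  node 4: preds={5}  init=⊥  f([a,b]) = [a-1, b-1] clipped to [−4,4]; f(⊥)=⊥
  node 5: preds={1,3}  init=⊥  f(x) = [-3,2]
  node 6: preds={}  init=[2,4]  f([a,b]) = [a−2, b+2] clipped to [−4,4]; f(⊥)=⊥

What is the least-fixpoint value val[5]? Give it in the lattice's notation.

[-3,2]

Trace (12 dequeues):
  [1] u=0 | in ⊥ | out ⊥ | ==
  [2] u=1 | in [2,4] | out [1,4] | prev ⊥ | push {}
  [3] u=2 | in ⊥ | out [-4,4] | prev ⊥ | push {1}
  [4] u=3 | in ⊥ | out [-4,-2] | ==
  [5] u=4 | in ⊥ | out ⊥ | ==
  [6] u=5 | in [-4,4] | out [-3,2] | prev ⊥ | push {2,4}
  [7] u=6 | in ⊥ | out [2,4] | ==
  [8] u=1 | in [-4,4] | out [-4,4] | prev [1,4] | push {5}
  [9] u=2 | in [-3,2] | out [-4,4] | ==
  [10] u=4 | in [-3,2] | out [-4,1] | prev ⊥ | push {0}
  [11] u=5 | in [-4,4] | out [-3,2] | ==
  [12] u=0 | in [-4,1] | out [-4,1] | prev ⊥ | push {}

Converged values:
  [0] [-4,1]
  [1] [-4,4]
  [2] [-4,4]
  [3] [-4,-2]
  [4] [-4,1]
  [5] [-3,2]
  [6] [2,4]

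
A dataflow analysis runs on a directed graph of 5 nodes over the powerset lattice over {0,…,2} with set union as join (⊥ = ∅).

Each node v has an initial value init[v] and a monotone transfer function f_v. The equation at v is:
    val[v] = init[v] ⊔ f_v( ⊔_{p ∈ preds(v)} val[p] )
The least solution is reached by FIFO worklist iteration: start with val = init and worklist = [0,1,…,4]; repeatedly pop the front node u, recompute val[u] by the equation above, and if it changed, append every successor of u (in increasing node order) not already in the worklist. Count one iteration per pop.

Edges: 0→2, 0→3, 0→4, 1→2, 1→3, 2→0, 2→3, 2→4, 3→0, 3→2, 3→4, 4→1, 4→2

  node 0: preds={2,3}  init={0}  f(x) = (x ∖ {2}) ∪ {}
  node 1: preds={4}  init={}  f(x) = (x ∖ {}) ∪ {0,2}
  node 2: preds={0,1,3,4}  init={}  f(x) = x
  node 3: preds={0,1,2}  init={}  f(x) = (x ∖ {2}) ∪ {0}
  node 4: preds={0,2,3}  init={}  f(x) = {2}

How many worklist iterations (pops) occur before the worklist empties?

8

Trace (8 dequeues):
  [1] u=0 | in {} | out {0} | ==
  [2] u=1 | in {} | out {0,2} | prev {} | push {}
  [3] u=2 | in {0,2} | out {0,2} | prev {} | push {0}
  [4] u=3 | in {0,2} | out {0} | prev {} | push {2}
  [5] u=4 | in {0,2} | out {2} | prev {} | push {1}
  [6] u=0 | in {0,2} | out {0} | ==
  [7] u=2 | in {0,2} | out {0,2} | ==
  [8] u=1 | in {2} | out {0,2} | ==

Converged values:
  [0] {0}
  [1] {0,2}
  [2] {0,2}
  [3] {0}
  [4] {2}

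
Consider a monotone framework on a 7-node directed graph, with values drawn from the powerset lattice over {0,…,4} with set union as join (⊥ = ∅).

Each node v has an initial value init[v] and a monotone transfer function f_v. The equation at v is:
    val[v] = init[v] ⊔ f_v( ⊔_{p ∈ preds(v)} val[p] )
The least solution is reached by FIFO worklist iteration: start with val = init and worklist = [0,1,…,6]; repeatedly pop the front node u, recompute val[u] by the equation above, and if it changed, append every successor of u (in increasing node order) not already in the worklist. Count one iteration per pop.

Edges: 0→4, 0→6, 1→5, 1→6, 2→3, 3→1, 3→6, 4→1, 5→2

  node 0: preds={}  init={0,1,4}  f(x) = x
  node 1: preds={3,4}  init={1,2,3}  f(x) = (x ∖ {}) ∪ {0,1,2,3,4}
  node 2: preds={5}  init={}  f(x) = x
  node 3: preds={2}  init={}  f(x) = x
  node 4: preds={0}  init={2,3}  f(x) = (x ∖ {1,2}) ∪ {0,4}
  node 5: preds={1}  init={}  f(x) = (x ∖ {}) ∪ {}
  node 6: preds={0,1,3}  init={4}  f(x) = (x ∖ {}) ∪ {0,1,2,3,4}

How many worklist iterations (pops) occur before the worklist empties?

12

Iteration log — 12 steps:
  step 1. node 0  ⊔preds={}  new={0,1,4}  stable
  step 2. node 1  ⊔preds={2,3}  new={0,1,2,3,4}  old={1,2,3}  +wl: 
  step 3. node 2  ⊔preds={}  new={}  stable
  step 4. node 3  ⊔preds={}  new={}  stable
  step 5. node 4  ⊔preds={0,1,4}  new={0,2,3,4}  old={2,3}  +wl: 1
  step 6. node 5  ⊔preds={0,1,2,3,4}  new={0,1,2,3,4}  old={}  +wl: 2
  step 7. node 6  ⊔preds={0,1,2,3,4}  new={0,1,2,3,4}  old={4}  +wl: 
  step 8. node 1  ⊔preds={0,2,3,4}  new={0,1,2,3,4}  stable
  step 9. node 2  ⊔preds={0,1,2,3,4}  new={0,1,2,3,4}  old={}  +wl: 3
  step 10. node 3  ⊔preds={0,1,2,3,4}  new={0,1,2,3,4}  old={}  +wl: 1,6
  step 11. node 1  ⊔preds={0,1,2,3,4}  new={0,1,2,3,4}  stable
  step 12. node 6  ⊔preds={0,1,2,3,4}  new={0,1,2,3,4}  stable

Least fixpoint reached:
  node 0: {0,1,4}
  node 1: {0,1,2,3,4}
  node 2: {0,1,2,3,4}
  node 3: {0,1,2,3,4}
  node 4: {0,2,3,4}
  node 5: {0,1,2,3,4}
  node 6: {0,1,2,3,4}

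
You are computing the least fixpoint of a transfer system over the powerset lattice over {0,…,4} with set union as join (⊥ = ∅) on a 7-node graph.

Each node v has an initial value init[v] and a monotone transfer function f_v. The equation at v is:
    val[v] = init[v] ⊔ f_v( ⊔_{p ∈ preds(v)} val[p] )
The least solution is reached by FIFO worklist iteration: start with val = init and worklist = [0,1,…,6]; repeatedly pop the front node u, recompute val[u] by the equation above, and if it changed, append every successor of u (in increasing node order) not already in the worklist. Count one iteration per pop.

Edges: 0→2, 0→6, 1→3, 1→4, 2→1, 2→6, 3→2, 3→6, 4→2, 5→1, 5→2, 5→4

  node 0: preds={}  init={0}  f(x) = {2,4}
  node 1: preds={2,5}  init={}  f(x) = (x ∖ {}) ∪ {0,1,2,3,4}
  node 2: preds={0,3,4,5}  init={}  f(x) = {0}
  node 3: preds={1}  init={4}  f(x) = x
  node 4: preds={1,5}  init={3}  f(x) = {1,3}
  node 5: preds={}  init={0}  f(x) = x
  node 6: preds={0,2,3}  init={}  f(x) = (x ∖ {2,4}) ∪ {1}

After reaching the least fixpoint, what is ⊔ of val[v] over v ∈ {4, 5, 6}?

{0,1,3}

Iteration log — 9 steps:
  step 1. node 0  ⊔preds={}  new={0,2,4}  old={0}  +wl: 
  step 2. node 1  ⊔preds={0}  new={0,1,2,3,4}  old={}  +wl: 
  step 3. node 2  ⊔preds={0,2,3,4}  new={0}  old={}  +wl: 1
  step 4. node 3  ⊔preds={0,1,2,3,4}  new={0,1,2,3,4}  old={4}  +wl: 2
  step 5. node 4  ⊔preds={0,1,2,3,4}  new={1,3}  old={3}  +wl: 
  step 6. node 5  ⊔preds={}  new={0}  stable
  step 7. node 6  ⊔preds={0,1,2,3,4}  new={0,1,3}  old={}  +wl: 
  step 8. node 1  ⊔preds={0}  new={0,1,2,3,4}  stable
  step 9. node 2  ⊔preds={0,1,2,3,4}  new={0}  stable

Least fixpoint reached:
  node 0: {0,2,4}
  node 1: {0,1,2,3,4}
  node 2: {0}
  node 3: {0,1,2,3,4}
  node 4: {1,3}
  node 5: {0}
  node 6: {0,1,3}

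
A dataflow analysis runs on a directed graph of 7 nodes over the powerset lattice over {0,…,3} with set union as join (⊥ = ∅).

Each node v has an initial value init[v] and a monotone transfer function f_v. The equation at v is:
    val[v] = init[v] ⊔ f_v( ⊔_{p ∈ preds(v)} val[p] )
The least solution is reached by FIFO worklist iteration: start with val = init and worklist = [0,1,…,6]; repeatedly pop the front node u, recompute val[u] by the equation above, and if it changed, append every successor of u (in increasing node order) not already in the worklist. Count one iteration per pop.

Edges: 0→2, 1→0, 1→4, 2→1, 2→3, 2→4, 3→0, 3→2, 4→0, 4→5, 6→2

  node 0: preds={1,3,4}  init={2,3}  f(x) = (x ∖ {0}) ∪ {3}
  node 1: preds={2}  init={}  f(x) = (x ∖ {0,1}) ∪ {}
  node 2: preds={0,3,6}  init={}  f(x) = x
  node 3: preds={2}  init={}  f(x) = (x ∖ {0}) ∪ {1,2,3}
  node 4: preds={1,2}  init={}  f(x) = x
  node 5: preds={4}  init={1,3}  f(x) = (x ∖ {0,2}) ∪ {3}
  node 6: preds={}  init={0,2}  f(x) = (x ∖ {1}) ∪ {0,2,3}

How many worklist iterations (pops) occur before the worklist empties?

15

Trace (15 dequeues):
  [1] u=0 | in {} | out {2,3} | ==
  [2] u=1 | in {} | out {} | ==
  [3] u=2 | in {0,2,3} | out {0,2,3} | prev {} | push {1}
  [4] u=3 | in {0,2,3} | out {1,2,3} | prev {} | push {0,2}
  [5] u=4 | in {0,2,3} | out {0,2,3} | prev {} | push {}
  [6] u=5 | in {0,2,3} | out {1,3} | ==
  [7] u=6 | in {} | out {0,2,3} | prev {0,2} | push {}
  [8] u=1 | in {0,2,3} | out {2,3} | prev {} | push {4}
  [9] u=0 | in {0,1,2,3} | out {1,2,3} | prev {2,3} | push {}
  [10] u=2 | in {0,1,2,3} | out {0,1,2,3} | prev {0,2,3} | push {1,3}
  [11] u=4 | in {0,1,2,3} | out {0,1,2,3} | prev {0,2,3} | push {0,5}
  [12] u=1 | in {0,1,2,3} | out {2,3} | ==
  [13] u=3 | in {0,1,2,3} | out {1,2,3} | ==
  [14] u=0 | in {0,1,2,3} | out {1,2,3} | ==
  [15] u=5 | in {0,1,2,3} | out {1,3} | ==

Converged values:
  [0] {1,2,3}
  [1] {2,3}
  [2] {0,1,2,3}
  [3] {1,2,3}
  [4] {0,1,2,3}
  [5] {1,3}
  [6] {0,2,3}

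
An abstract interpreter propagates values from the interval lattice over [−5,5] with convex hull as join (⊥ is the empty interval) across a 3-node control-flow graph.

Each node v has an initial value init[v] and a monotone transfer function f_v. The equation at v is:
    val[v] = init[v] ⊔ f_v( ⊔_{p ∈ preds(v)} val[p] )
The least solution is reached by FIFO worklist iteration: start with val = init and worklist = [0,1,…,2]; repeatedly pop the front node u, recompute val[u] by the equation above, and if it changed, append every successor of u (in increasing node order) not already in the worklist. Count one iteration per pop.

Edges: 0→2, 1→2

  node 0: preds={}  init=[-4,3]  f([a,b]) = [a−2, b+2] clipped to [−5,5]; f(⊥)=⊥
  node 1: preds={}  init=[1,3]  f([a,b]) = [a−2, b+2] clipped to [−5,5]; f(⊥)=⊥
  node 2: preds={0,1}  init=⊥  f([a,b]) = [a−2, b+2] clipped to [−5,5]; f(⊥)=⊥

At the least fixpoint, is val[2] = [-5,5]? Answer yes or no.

yes

Trace (3 dequeues):
  [1] u=0 | in ⊥ | out [-4,3] | ==
  [2] u=1 | in ⊥ | out [1,3] | ==
  [3] u=2 | in [-4,3] | out [-5,5] | prev ⊥ | push {}

Converged values:
  [0] [-4,3]
  [1] [1,3]
  [2] [-5,5]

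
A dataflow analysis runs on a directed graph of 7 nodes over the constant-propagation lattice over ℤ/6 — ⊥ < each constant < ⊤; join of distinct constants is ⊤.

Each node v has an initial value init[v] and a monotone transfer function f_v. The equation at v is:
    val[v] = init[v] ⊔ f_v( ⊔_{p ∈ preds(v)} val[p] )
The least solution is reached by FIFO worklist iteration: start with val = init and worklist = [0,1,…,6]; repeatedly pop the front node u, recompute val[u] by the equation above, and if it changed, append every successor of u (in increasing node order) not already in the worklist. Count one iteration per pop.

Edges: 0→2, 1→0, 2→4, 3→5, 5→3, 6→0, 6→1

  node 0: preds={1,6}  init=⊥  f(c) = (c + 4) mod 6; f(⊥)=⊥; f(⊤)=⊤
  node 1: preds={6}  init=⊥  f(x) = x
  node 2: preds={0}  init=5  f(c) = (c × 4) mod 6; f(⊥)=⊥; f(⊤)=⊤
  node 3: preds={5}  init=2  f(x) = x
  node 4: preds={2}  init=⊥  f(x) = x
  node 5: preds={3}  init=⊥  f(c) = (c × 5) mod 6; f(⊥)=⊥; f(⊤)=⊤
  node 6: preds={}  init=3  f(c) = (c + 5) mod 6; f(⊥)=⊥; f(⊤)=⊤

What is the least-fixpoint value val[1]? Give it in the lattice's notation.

Trace (11 dequeues):
  [1] u=0 | in 3 | out 1 | prev ⊥ | push {}
  [2] u=1 | in 3 | out 3 | prev ⊥ | push {0}
  [3] u=2 | in 1 | out ⊤ | prev 5 | push {}
  [4] u=3 | in ⊥ | out 2 | ==
  [5] u=4 | in ⊤ | out ⊤ | prev ⊥ | push {}
  [6] u=5 | in 2 | out 4 | prev ⊥ | push {3}
  [7] u=6 | in ⊥ | out 3 | ==
  [8] u=0 | in 3 | out 1 | ==
  [9] u=3 | in 4 | out ⊤ | prev 2 | push {5}
  [10] u=5 | in ⊤ | out ⊤ | prev 4 | push {3}
  [11] u=3 | in ⊤ | out ⊤ | ==

Converged values:
  [0] 1
  [1] 3
  [2] ⊤
  [3] ⊤
  [4] ⊤
  [5] ⊤
  [6] 3

3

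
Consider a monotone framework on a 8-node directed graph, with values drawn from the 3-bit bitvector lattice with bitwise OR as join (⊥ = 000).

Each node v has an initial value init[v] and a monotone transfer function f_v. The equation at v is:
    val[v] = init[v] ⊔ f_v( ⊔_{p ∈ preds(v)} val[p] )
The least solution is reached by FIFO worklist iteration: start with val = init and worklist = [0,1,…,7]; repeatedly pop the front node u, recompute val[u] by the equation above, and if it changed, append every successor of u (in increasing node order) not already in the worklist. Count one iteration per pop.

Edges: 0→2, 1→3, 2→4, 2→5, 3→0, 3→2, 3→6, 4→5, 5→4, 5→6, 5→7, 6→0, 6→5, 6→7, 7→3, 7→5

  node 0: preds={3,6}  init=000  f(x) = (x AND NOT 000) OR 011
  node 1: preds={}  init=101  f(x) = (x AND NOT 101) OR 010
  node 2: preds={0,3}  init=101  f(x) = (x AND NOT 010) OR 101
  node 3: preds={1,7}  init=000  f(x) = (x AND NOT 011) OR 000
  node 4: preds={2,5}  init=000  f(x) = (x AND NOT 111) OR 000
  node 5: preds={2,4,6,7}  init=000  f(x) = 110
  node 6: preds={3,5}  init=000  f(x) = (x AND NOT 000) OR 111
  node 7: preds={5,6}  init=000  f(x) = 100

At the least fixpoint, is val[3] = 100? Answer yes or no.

yes

Trace (13 dequeues):
  [1] u=0 | in 000 | out 011 | prev 000 | push {}
  [2] u=1 | in 000 | out 111 | prev 101 | push {}
  [3] u=2 | in 011 | out 101 | ==
  [4] u=3 | in 111 | out 100 | prev 000 | push {0,2}
  [5] u=4 | in 101 | out 000 | ==
  [6] u=5 | in 101 | out 110 | prev 000 | push {4}
  [7] u=6 | in 110 | out 111 | prev 000 | push {5}
  [8] u=7 | in 111 | out 100 | prev 000 | push {3}
  [9] u=0 | in 111 | out 111 | prev 011 | push {}
  [10] u=2 | in 111 | out 101 | ==
  [11] u=4 | in 111 | out 000 | ==
  [12] u=5 | in 111 | out 110 | ==
  [13] u=3 | in 111 | out 100 | ==

Converged values:
  [0] 111
  [1] 111
  [2] 101
  [3] 100
  [4] 000
  [5] 110
  [6] 111
  [7] 100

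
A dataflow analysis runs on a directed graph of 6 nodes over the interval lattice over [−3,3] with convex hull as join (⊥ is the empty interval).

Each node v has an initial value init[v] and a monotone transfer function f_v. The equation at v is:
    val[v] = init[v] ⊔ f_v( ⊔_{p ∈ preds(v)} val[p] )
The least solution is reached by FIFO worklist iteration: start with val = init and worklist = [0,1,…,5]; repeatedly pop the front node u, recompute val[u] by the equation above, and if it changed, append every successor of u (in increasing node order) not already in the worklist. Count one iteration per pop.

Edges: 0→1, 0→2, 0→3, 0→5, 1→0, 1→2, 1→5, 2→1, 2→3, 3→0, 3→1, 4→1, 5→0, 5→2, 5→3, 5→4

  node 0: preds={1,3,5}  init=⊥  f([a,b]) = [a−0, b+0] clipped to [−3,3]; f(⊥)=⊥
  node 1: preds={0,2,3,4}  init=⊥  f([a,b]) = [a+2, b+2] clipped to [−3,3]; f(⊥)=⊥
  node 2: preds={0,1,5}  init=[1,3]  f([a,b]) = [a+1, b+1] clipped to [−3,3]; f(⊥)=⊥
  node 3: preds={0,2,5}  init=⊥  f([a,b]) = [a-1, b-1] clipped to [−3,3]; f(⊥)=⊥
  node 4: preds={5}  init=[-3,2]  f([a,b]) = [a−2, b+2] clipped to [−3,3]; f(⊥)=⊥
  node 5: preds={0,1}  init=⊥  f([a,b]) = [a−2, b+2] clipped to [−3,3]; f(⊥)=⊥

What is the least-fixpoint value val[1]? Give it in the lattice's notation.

Iteration log — 14 steps:
  step 1. node 0  ⊔preds=⊥  new=⊥  stable
  step 2. node 1  ⊔preds=[-3,3]  new=[-1,3]  old=⊥  +wl: 0
  step 3. node 2  ⊔preds=[-1,3]  new=[0,3]  old=[1,3]  +wl: 1
  step 4. node 3  ⊔preds=[0,3]  new=[-1,2]  old=⊥  +wl: 
  step 5. node 4  ⊔preds=⊥  new=[-3,2]  stable
  step 6. node 5  ⊔preds=[-1,3]  new=[-3,3]  old=⊥  +wl: 2,3,4
  step 7. node 0  ⊔preds=[-3,3]  new=[-3,3]  old=⊥  +wl: 5
  step 8. node 1  ⊔preds=[-3,3]  new=[-1,3]  stable
  step 9. node 2  ⊔preds=[-3,3]  new=[-2,3]  old=[0,3]  +wl: 1
  step 10. node 3  ⊔preds=[-3,3]  new=[-3,2]  old=[-1,2]  +wl: 0
  step 11. node 4  ⊔preds=[-3,3]  new=[-3,3]  old=[-3,2]  +wl: 
  step 12. node 5  ⊔preds=[-3,3]  new=[-3,3]  stable
  step 13. node 1  ⊔preds=[-3,3]  new=[-1,3]  stable
  step 14. node 0  ⊔preds=[-3,3]  new=[-3,3]  stable

Least fixpoint reached:
  node 0: [-3,3]
  node 1: [-1,3]
  node 2: [-2,3]
  node 3: [-3,2]
  node 4: [-3,3]
  node 5: [-3,3]

[-1,3]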